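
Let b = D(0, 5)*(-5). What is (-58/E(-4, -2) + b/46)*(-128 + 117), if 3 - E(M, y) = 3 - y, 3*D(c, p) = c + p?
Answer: -43747/138 ≈ -317.01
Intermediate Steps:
D(c, p) = c/3 + p/3 (D(c, p) = (c + p)/3 = c/3 + p/3)
E(M, y) = y (E(M, y) = 3 - (3 - y) = 3 + (-3 + y) = y)
b = -25/3 (b = ((⅓)*0 + (⅓)*5)*(-5) = (0 + 5/3)*(-5) = (5/3)*(-5) = -25/3 ≈ -8.3333)
(-58/E(-4, -2) + b/46)*(-128 + 117) = (-58/(-2) - 25/3/46)*(-128 + 117) = (-58*(-½) - 25/3*1/46)*(-11) = (29 - 25/138)*(-11) = (3977/138)*(-11) = -43747/138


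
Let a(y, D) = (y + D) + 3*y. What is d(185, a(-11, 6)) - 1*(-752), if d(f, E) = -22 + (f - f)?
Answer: 730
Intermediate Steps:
a(y, D) = D + 4*y (a(y, D) = (D + y) + 3*y = D + 4*y)
d(f, E) = -22 (d(f, E) = -22 + 0 = -22)
d(185, a(-11, 6)) - 1*(-752) = -22 - 1*(-752) = -22 + 752 = 730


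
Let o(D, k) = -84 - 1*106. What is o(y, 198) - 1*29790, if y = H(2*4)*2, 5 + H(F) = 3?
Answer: -29980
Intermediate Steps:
H(F) = -2 (H(F) = -5 + 3 = -2)
y = -4 (y = -2*2 = -4)
o(D, k) = -190 (o(D, k) = -84 - 106 = -190)
o(y, 198) - 1*29790 = -190 - 1*29790 = -190 - 29790 = -29980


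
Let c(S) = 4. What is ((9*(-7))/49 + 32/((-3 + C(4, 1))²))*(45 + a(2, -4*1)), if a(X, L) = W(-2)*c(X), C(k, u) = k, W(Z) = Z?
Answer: 7955/7 ≈ 1136.4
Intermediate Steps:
a(X, L) = -8 (a(X, L) = -2*4 = -8)
((9*(-7))/49 + 32/((-3 + C(4, 1))²))*(45 + a(2, -4*1)) = ((9*(-7))/49 + 32/((-3 + 4)²))*(45 - 8) = (-63*1/49 + 32/(1²))*37 = (-9/7 + 32/1)*37 = (-9/7 + 32*1)*37 = (-9/7 + 32)*37 = (215/7)*37 = 7955/7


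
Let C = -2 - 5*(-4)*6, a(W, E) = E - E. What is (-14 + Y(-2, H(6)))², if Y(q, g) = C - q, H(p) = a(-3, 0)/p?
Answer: 11236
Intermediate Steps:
a(W, E) = 0
C = 118 (C = -2 + 20*6 = -2 + 120 = 118)
H(p) = 0 (H(p) = 0/p = 0)
Y(q, g) = 118 - q
(-14 + Y(-2, H(6)))² = (-14 + (118 - 1*(-2)))² = (-14 + (118 + 2))² = (-14 + 120)² = 106² = 11236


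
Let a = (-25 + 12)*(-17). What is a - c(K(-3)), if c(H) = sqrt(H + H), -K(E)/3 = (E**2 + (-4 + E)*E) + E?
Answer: 221 - 9*I*sqrt(2) ≈ 221.0 - 12.728*I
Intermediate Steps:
a = 221 (a = -13*(-17) = 221)
K(E) = -3*E - 3*E**2 - 3*E*(-4 + E) (K(E) = -3*((E**2 + (-4 + E)*E) + E) = -3*((E**2 + E*(-4 + E)) + E) = -3*(E + E**2 + E*(-4 + E)) = -3*E - 3*E**2 - 3*E*(-4 + E))
c(H) = sqrt(2)*sqrt(H) (c(H) = sqrt(2*H) = sqrt(2)*sqrt(H))
a - c(K(-3)) = 221 - sqrt(2)*sqrt(3*(-3)*(3 - 2*(-3))) = 221 - sqrt(2)*sqrt(3*(-3)*(3 + 6)) = 221 - sqrt(2)*sqrt(3*(-3)*9) = 221 - sqrt(2)*sqrt(-81) = 221 - sqrt(2)*9*I = 221 - 9*I*sqrt(2)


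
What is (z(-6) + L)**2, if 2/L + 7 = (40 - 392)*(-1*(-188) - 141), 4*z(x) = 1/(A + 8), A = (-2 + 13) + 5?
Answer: 29735209/280510055424 ≈ 0.00010600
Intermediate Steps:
A = 16 (A = 11 + 5 = 16)
z(x) = 1/96 (z(x) = 1/(4*(16 + 8)) = (1/4)/24 = (1/4)*(1/24) = 1/96)
L = -2/16551 (L = 2/(-7 + (40 - 392)*(-1*(-188) - 141)) = 2/(-7 - 352*(188 - 141)) = 2/(-7 - 352*47) = 2/(-7 - 16544) = 2/(-16551) = 2*(-1/16551) = -2/16551 ≈ -0.00012084)
(z(-6) + L)**2 = (1/96 - 2/16551)**2 = (5453/529632)**2 = 29735209/280510055424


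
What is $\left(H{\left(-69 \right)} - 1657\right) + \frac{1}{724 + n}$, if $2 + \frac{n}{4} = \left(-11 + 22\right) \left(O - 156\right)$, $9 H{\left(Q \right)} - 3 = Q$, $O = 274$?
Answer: $- \frac{29498641}{17724} \approx -1664.3$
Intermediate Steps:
$H{\left(Q \right)} = \frac{1}{3} + \frac{Q}{9}$
$n = 5184$ ($n = -8 + 4 \left(-11 + 22\right) \left(274 - 156\right) = -8 + 4 \cdot 11 \left(274 - 156\right) = -8 + 4 \cdot 11 \cdot 118 = -8 + 4 \cdot 1298 = -8 + 5192 = 5184$)
$\left(H{\left(-69 \right)} - 1657\right) + \frac{1}{724 + n} = \left(\left(\frac{1}{3} + \frac{1}{9} \left(-69\right)\right) - 1657\right) + \frac{1}{724 + 5184} = \left(\left(\frac{1}{3} - \frac{23}{3}\right) - 1657\right) + \frac{1}{5908} = \left(- \frac{22}{3} - 1657\right) + \frac{1}{5908} = - \frac{4993}{3} + \frac{1}{5908} = - \frac{29498641}{17724}$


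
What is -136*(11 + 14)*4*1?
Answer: -13600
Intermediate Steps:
-136*(11 + 14)*4*1 = -3400*4 = -136*100 = -13600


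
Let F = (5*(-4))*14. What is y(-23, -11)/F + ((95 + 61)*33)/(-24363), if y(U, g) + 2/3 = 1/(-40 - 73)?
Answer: -53674337/256948440 ≈ -0.20889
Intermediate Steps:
F = -280 (F = -20*14 = -280)
y(U, g) = -229/339 (y(U, g) = -2/3 + 1/(-40 - 73) = -2/3 + 1/(-113) = -2/3 - 1/113 = -229/339)
y(-23, -11)/F + ((95 + 61)*33)/(-24363) = -229/339/(-280) + ((95 + 61)*33)/(-24363) = -229/339*(-1/280) + (156*33)*(-1/24363) = 229/94920 + 5148*(-1/24363) = 229/94920 - 572/2707 = -53674337/256948440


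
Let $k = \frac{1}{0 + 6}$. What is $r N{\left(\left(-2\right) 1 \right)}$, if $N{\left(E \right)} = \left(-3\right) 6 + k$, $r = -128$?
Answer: $\frac{6848}{3} \approx 2282.7$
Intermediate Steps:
$k = \frac{1}{6} \approx 0.16667$
$N{\left(E \right)} = - \frac{107}{6}$ ($N{\left(E \right)} = \left(-3\right) 6 + \frac{1}{6} = -18 + \frac{1}{6} = - \frac{107}{6}$)
$r N{\left(\left(-2\right) 1 \right)} = \left(-128\right) \left(- \frac{107}{6}\right) = \frac{6848}{3}$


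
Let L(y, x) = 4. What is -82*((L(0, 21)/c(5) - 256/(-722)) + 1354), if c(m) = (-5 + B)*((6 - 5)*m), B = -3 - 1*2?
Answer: -1002230896/9025 ≈ -1.1105e+5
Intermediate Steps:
B = -5 (B = -3 - 2 = -5)
c(m) = -10*m (c(m) = (-5 - 5)*((6 - 5)*m) = -10*m)
-82*((L(0, 21)/c(5) - 256/(-722)) + 1354) = -82*((4/((-10*5)) - 256/(-722)) + 1354) = -82*((4/(-50) - 256*(-1/722)) + 1354) = -82*((4*(-1/50) + 128/361) + 1354) = -82*((-2/25 + 128/361) + 1354) = -82*(2478/9025 + 1354) = -82*12222328/9025 = -1002230896/9025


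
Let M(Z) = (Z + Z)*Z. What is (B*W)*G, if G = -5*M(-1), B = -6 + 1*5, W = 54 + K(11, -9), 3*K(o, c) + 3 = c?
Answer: 500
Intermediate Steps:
K(o, c) = -1 + c/3
M(Z) = 2*Z² (M(Z) = (2*Z)*Z = 2*Z²)
W = 50 (W = 54 + (-1 + (⅓)*(-9)) = 54 + (-1 - 3) = 54 - 4 = 50)
B = -1 (B = -6 + 5 = -1)
G = -10 (G = -10*(-1)² = -10 ≈ -10.000)
(B*W)*G = -1*50*(-10) = -50*(-10) = 500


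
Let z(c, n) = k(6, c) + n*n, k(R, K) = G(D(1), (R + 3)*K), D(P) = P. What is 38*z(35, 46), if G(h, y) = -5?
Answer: 80218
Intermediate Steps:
k(R, K) = -5
z(c, n) = -5 + n**2 (z(c, n) = -5 + n*n = -5 + n**2)
38*z(35, 46) = 38*(-5 + 46**2) = 38*(-5 + 2116) = 38*2111 = 80218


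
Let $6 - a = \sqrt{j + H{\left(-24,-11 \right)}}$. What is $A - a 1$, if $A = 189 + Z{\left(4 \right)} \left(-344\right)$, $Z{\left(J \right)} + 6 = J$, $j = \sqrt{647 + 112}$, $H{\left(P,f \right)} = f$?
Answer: $871 + \sqrt{-11 + \sqrt{759}} \approx 875.07$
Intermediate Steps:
$j = \sqrt{759} \approx 27.55$
$Z{\left(J \right)} = -6 + J$
$A = 877$ ($A = 189 + \left(-6 + 4\right) \left(-344\right) = 189 - -688 = 189 + 688 = 877$)
$a = 6 - \sqrt{-11 + \sqrt{759}}$ ($a = 6 - \sqrt{\sqrt{759} - 11} = 6 - \sqrt{-11 + \sqrt{759}} \approx 1.9318$)
$A - a 1 = 877 - \left(6 - \sqrt{-11 + \sqrt{759}}\right) 1 = 877 - \left(6 - \sqrt{-11 + \sqrt{759}}\right) = 871 + \sqrt{-11 + \sqrt{759}}$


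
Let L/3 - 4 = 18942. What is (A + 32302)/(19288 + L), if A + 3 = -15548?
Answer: 16751/76126 ≈ 0.22004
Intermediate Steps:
A = -15551 (A = -3 - 15548 = -15551)
L = 56838 (L = 12 + 3*18942 = 12 + 56826 = 56838)
(A + 32302)/(19288 + L) = (-15551 + 32302)/(19288 + 56838) = 16751/76126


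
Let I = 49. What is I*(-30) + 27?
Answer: -1443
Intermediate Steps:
I*(-30) + 27 = 49*(-30) + 27 = -1470 + 27 = -1443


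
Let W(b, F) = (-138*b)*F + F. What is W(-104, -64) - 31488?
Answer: -950080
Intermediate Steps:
W(b, F) = F - 138*F*b (W(b, F) = -138*F*b + F = F - 138*F*b)
W(-104, -64) - 31488 = -64*(1 - 138*(-104)) - 31488 = -64*(1 + 14352) - 31488 = -64*14353 - 31488 = -918592 - 31488 = -950080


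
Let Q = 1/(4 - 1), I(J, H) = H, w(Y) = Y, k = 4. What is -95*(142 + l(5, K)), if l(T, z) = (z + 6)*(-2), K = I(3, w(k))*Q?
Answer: -36290/3 ≈ -12097.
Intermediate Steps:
Q = ⅓ (Q = 1/3 = ⅓ ≈ 0.33333)
K = 4/3 (K = 4*(⅓) = 4/3 ≈ 1.3333)
l(T, z) = -12 - 2*z (l(T, z) = (6 + z)*(-2) = -12 - 2*z)
-95*(142 + l(5, K)) = -95*(142 + (-12 - 2*4/3)) = -95*(142 + (-12 - 8/3)) = -95*(142 - 44/3) = -95*382/3 = -36290/3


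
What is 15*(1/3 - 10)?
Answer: -145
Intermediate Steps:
15*(1/3 - 10) = 15*(⅓ - 10) = 15*(-29/3) = -145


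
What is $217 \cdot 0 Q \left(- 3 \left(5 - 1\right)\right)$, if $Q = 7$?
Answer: $0$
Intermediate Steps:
$217 \cdot 0 Q \left(- 3 \left(5 - 1\right)\right) = 217 \cdot 0 \cdot 7 \left(- 3 \left(5 - 1\right)\right) = 217 \cdot 0 \left(\left(-3\right) 4\right) = 217 \cdot 0 \left(-12\right) = 217 \cdot 0 = 0$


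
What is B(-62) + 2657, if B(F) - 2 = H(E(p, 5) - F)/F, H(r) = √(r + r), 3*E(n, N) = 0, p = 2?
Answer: 2659 - √31/31 ≈ 2658.8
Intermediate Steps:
E(n, N) = 0 (E(n, N) = (⅓)*0 = 0)
H(r) = √2*√r (H(r) = √(2*r) = √2*√r)
B(F) = 2 + √2*√(-F)/F (B(F) = 2 + (√2*√(0 - F))/F = 2 + (√2*√(-F))/F = 2 + √2*√(-F)/F)
B(-62) + 2657 = (2 + √2*√(-1*(-62))/(-62)) + 2657 = (2 + √2*(-1/62)*√62) + 2657 = (2 - √31/31) + 2657 = 2659 - √31/31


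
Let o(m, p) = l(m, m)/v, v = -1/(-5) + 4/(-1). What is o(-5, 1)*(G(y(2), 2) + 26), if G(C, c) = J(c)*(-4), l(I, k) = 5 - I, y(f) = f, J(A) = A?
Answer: -900/19 ≈ -47.368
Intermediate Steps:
v = -19/5 (v = -1*(-⅕) + 4*(-1) = ⅕ - 4 = -19/5 ≈ -3.8000)
G(C, c) = -4*c (G(C, c) = c*(-4) = -4*c)
o(m, p) = -25/19 + 5*m/19 (o(m, p) = (5 - m)/(-19/5) = (5 - m)*(-5/19) = -25/19 + 5*m/19)
o(-5, 1)*(G(y(2), 2) + 26) = (-25/19 + (5/19)*(-5))*(-4*2 + 26) = (-25/19 - 25/19)*(-8 + 26) = -50/19*18 = -900/19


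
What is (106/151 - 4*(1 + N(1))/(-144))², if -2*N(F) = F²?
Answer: 60575089/118200384 ≈ 0.51248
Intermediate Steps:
N(F) = -F²/2
(106/151 - 4*(1 + N(1))/(-144))² = (106/151 - 4*(1 - ½*1²)/(-144))² = (106*(1/151) - 4*(1 - ½*1)*(-1/144))² = (106/151 - 4*(1 - ½)*(-1/144))² = (106/151 - 4*½*(-1/144))² = (106/151 - 2*(-1/144))² = (106/151 + 1/72)² = (7783/10872)² = 60575089/118200384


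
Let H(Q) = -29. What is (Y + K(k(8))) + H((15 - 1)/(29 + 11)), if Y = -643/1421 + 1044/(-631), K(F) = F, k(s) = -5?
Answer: -32375391/896651 ≈ -36.107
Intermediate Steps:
Y = -1889257/896651 (Y = -643*1/1421 + 1044*(-1/631) = -643/1421 - 1044/631 = -1889257/896651 ≈ -2.1070)
(Y + K(k(8))) + H((15 - 1)/(29 + 11)) = (-1889257/896651 - 5) - 29 = -6372512/896651 - 29 = -32375391/896651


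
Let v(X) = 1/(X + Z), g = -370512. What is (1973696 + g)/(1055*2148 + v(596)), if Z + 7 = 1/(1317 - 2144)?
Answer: 780914132768/1103841327107 ≈ 0.70745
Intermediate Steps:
Z = -5790/827 (Z = -7 + 1/(1317 - 2144) = -7 + 1/(-827) = -7 - 1/827 = -5790/827 ≈ -7.0012)
v(X) = 1/(-5790/827 + X) (v(X) = 1/(X - 5790/827) = 1/(-5790/827 + X))
(1973696 + g)/(1055*2148 + v(596)) = (1973696 - 370512)/(1055*2148 + 827/(-5790 + 827*596)) = 1603184/(2266140 + 827/(-5790 + 492892)) = 1603184/(2266140 + 827/487102) = 1603184/(1103841327107/487102) = 1603184*(487102/1103841327107) = 780914132768/1103841327107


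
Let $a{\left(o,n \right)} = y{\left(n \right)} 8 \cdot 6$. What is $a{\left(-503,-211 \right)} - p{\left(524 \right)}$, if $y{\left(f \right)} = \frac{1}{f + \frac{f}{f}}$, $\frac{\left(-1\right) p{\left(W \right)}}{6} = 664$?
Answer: $\frac{139432}{35} \approx 3983.8$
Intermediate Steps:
$p{\left(W \right)} = -3984$ ($p{\left(W \right)} = \left(-6\right) 664 = -3984$)
$y{\left(f \right)} = \frac{1}{1 + f}$ ($y{\left(f \right)} = \frac{1}{f + 1} = \frac{1}{1 + f}$)
$a{\left(o,n \right)} = \frac{48}{1 + n}$ ($a{\left(o,n \right)} = \frac{1}{1 + n} 8 \cdot 6 = \frac{8}{1 + n} 6 = \frac{48}{1 + n}$)
$a{\left(-503,-211 \right)} - p{\left(524 \right)} = \frac{48}{1 - 211} - -3984 = \frac{48}{-210} + 3984 = 48 \left(- \frac{1}{210}\right) + 3984 = - \frac{8}{35} + 3984 = \frac{139432}{35}$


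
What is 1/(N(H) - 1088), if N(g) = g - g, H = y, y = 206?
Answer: -1/1088 ≈ -0.00091912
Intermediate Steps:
H = 206
N(g) = 0
1/(N(H) - 1088) = 1/(0 - 1088) = 1/(-1088) = -1/1088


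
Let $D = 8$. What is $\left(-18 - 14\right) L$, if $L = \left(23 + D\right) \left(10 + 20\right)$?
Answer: $-29760$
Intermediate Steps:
$L = 930$ ($L = \left(23 + 8\right) \left(10 + 20\right) = 31 \cdot 30 = 930$)
$\left(-18 - 14\right) L = \left(-18 - 14\right) 930 = \left(-32\right) 930 = -29760$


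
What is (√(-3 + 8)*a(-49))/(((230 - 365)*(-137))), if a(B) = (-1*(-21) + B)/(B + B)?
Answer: 2*√5/129465 ≈ 3.4543e-5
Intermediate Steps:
a(B) = (21 + B)/(2*B) (a(B) = (21 + B)/((2*B)) = (21 + B)*(1/(2*B)) = (21 + B)/(2*B))
(√(-3 + 8)*a(-49))/(((230 - 365)*(-137))) = (√(-3 + 8)*((½)*(21 - 49)/(-49)))/(((230 - 365)*(-137))) = (√5*((½)*(-1/49)*(-28)))/((-135*(-137))) = (√5*(2/7))/18495 = (2*√5/7)*(1/18495) = 2*√5/129465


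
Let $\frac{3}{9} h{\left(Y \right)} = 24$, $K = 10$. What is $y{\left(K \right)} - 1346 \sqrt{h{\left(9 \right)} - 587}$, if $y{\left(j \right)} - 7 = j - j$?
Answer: $7 - 1346 i \sqrt{515} \approx 7.0 - 30546.0 i$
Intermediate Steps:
$h{\left(Y \right)} = 72$ ($h{\left(Y \right)} = 3 \cdot 24 = 72$)
$y{\left(j \right)} = 7$ ($y{\left(j \right)} = 7 + \left(j - j\right) = 7 + 0 = 7$)
$y{\left(K \right)} - 1346 \sqrt{h{\left(9 \right)} - 587} = 7 - 1346 \sqrt{72 - 587} = 7 - 1346 \sqrt{-515} = 7 - 1346 i \sqrt{515}$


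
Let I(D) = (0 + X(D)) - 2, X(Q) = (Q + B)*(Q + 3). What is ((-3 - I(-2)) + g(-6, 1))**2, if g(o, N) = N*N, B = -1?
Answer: 9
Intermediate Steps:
g(o, N) = N**2
X(Q) = (-1 + Q)*(3 + Q) (X(Q) = (Q - 1)*(Q + 3) = (-1 + Q)*(3 + Q))
I(D) = -5 + D**2 + 2*D (I(D) = (0 + (-3 + D**2 + 2*D)) - 2 = (-3 + D**2 + 2*D) - 2 = -5 + D**2 + 2*D)
((-3 - I(-2)) + g(-6, 1))**2 = ((-3 - (-5 + (-2)**2 + 2*(-2))) + 1**2)**2 = ((-3 - (-5 + 4 - 4)) + 1)**2 = ((-3 - 1*(-5)) + 1)**2 = ((-3 + 5) + 1)**2 = (2 + 1)**2 = 3**2 = 9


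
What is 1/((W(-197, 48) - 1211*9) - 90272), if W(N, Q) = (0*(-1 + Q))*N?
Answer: -1/101171 ≈ -9.8843e-6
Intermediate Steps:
W(N, Q) = 0 (W(N, Q) = 0*N = 0)
1/((W(-197, 48) - 1211*9) - 90272) = 1/((0 - 1211*9) - 90272) = 1/((0 - 10899) - 90272) = 1/(-10899 - 90272) = 1/(-101171) = -1/101171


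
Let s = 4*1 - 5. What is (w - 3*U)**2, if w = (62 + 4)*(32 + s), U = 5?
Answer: 4124961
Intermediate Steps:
s = -1 (s = 4 - 5 = -1)
w = 2046 (w = (62 + 4)*(32 - 1) = 66*31 = 2046)
(w - 3*U)**2 = (2046 - 3*5)**2 = (2046 - 15)**2 = 2031**2 = 4124961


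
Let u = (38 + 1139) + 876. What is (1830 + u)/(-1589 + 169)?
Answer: -3883/1420 ≈ -2.7345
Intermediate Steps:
u = 2053 (u = 1177 + 876 = 2053)
(1830 + u)/(-1589 + 169) = (1830 + 2053)/(-1589 + 169) = 3883/(-1420) = 3883*(-1/1420) = -3883/1420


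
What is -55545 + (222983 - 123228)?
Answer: 44210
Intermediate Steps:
-55545 + (222983 - 123228) = -55545 + 99755 = 44210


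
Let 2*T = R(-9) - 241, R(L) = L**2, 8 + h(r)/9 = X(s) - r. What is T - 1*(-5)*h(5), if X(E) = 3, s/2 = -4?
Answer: -530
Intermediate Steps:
s = -8 (s = 2*(-4) = -8)
h(r) = -45 - 9*r (h(r) = -72 + 9*(3 - r) = -72 + (27 - 9*r) = -45 - 9*r)
T = -80 (T = ((-9)**2 - 241)/2 = (81 - 241)/2 = (1/2)*(-160) = -80)
T - 1*(-5)*h(5) = -80 - 1*(-5)*(-45 - 9*5) = -80 - (-5)*(-45 - 45) = -80 - (-5)*(-90) = -80 - 1*450 = -80 - 450 = -530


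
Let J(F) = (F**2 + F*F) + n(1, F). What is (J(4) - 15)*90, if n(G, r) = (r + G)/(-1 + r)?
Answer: 1680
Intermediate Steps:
n(G, r) = (G + r)/(-1 + r)
J(F) = 2*F**2 + (1 + F)/(-1 + F) (J(F) = (F**2 + F*F) + (1 + F)/(-1 + F) = (F**2 + F**2) + (1 + F)/(-1 + F) = 2*F**2 + (1 + F)/(-1 + F))
(J(4) - 15)*90 = ((1 + 4 + 2*4**2*(-1 + 4))/(-1 + 4) - 15)*90 = ((1 + 4 + 2*16*3)/3 - 15)*90 = ((1 + 4 + 96)/3 - 15)*90 = ((1/3)*101 - 15)*90 = (101/3 - 15)*90 = (56/3)*90 = 1680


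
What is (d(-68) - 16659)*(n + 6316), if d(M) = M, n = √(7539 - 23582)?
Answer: -105647732 - 16727*I*√16043 ≈ -1.0565e+8 - 2.1187e+6*I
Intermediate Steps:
n = I*√16043 (n = √(-16043) = I*√16043 ≈ 126.66*I)
(d(-68) - 16659)*(n + 6316) = (-68 - 16659)*(I*√16043 + 6316) = -16727*(6316 + I*√16043) = -105647732 - 16727*I*√16043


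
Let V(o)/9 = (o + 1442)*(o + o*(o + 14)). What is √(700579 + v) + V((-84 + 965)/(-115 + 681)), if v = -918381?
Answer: 60709210443927/181321496 + I*√217802 ≈ 3.3482e+5 + 466.69*I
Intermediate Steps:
V(o) = 9*(1442 + o)*(o + o*(14 + o)) (V(o) = 9*((o + 1442)*(o + o*(o + 14))) = 9*((1442 + o)*(o + o*(14 + o))) = 9*(1442 + o)*(o + o*(14 + o)))
√(700579 + v) + V((-84 + 965)/(-115 + 681)) = √(700579 - 918381) + 9*((-84 + 965)/(-115 + 681))*(21630 + ((-84 + 965)/(-115 + 681))² + 1457*((-84 + 965)/(-115 + 681))) = √(-217802) + 9*(881/566)*(21630 + (881/566)² + 1457*(881/566)) = I*√217802 + 9*(881*(1/566))*(21630 + (881*(1/566))² + 1457*(881*(1/566))) = I*√217802 + 9*(881/566)*(21630 + (881/566)² + 1457*(881/566)) = I*√217802 + 9*(881/566)*(21630 + 776161/320356 + 1283617/566) = I*√217802 + 9*(881/566)*(7656603663/320356) = I*√217802 + 60709210443927/181321496 = 60709210443927/181321496 + I*√217802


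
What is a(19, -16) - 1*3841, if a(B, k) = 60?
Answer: -3781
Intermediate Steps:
a(19, -16) - 1*3841 = 60 - 1*3841 = 60 - 3841 = -3781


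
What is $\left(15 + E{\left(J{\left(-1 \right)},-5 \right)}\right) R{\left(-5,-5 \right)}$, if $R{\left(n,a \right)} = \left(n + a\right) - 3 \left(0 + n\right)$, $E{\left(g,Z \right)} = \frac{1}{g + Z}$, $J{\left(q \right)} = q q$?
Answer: $\frac{295}{4} \approx 73.75$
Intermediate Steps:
$J{\left(q \right)} = q^{2}$
$E{\left(g,Z \right)} = \frac{1}{Z + g}$
$R{\left(n,a \right)} = a - 2 n$ ($R{\left(n,a \right)} = \left(a + n\right) - 3 n = a - 2 n$)
$\left(15 + E{\left(J{\left(-1 \right)},-5 \right)}\right) R{\left(-5,-5 \right)} = \left(15 + \frac{1}{-5 + \left(-1\right)^{2}}\right) \left(-5 - -10\right) = \left(15 + \frac{1}{-5 + 1}\right) \left(-5 + 10\right) = \left(15 + \frac{1}{-4}\right) 5 = \left(15 - \frac{1}{4}\right) 5 = \frac{59}{4} \cdot 5 = \frac{295}{4}$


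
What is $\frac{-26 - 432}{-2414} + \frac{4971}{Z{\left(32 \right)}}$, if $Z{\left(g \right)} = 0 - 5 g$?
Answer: $- \frac{5963357}{193120} \approx -30.879$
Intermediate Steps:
$Z{\left(g \right)} = - 5 g$
$\frac{-26 - 432}{-2414} + \frac{4971}{Z{\left(32 \right)}} = \frac{-26 - 432}{-2414} + \frac{4971}{\left(-5\right) 32} = \left(-26 - 432\right) \left(- \frac{1}{2414}\right) + \frac{4971}{-160} = \left(-458\right) \left(- \frac{1}{2414}\right) + 4971 \left(- \frac{1}{160}\right) = \frac{229}{1207} - \frac{4971}{160} = - \frac{5963357}{193120}$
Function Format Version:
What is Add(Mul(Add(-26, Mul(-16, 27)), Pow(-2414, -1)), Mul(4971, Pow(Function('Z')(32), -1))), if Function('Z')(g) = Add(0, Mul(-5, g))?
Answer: Rational(-5963357, 193120) ≈ -30.879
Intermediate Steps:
Function('Z')(g) = Mul(-5, g)
Add(Mul(Add(-26, Mul(-16, 27)), Pow(-2414, -1)), Mul(4971, Pow(Function('Z')(32), -1))) = Add(Mul(Add(-26, Mul(-16, 27)), Pow(-2414, -1)), Mul(4971, Pow(Mul(-5, 32), -1))) = Add(Mul(Add(-26, -432), Rational(-1, 2414)), Mul(4971, Pow(-160, -1))) = Add(Mul(-458, Rational(-1, 2414)), Mul(4971, Rational(-1, 160))) = Add(Rational(229, 1207), Rational(-4971, 160)) = Rational(-5963357, 193120)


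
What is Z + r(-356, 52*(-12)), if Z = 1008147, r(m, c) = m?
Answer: 1007791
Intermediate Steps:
Z + r(-356, 52*(-12)) = 1008147 - 356 = 1007791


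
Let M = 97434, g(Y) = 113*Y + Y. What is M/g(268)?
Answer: 16239/5092 ≈ 3.1891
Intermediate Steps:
g(Y) = 114*Y
M/g(268) = 97434/((114*268)) = 97434/30552 = 97434*(1/30552) = 16239/5092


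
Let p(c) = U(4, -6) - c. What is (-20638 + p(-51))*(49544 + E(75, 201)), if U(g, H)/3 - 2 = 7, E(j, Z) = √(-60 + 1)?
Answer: -1018624640 - 20560*I*√59 ≈ -1.0186e+9 - 1.5792e+5*I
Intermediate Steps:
E(j, Z) = I*√59 (E(j, Z) = √(-59) = I*√59)
U(g, H) = 27 (U(g, H) = 6 + 3*7 = 6 + 21 = 27)
p(c) = 27 - c
(-20638 + p(-51))*(49544 + E(75, 201)) = (-20638 + (27 - 1*(-51)))*(49544 + I*√59) = (-20638 + (27 + 51))*(49544 + I*√59) = (-20638 + 78)*(49544 + I*√59) = -20560*(49544 + I*√59) = -1018624640 - 20560*I*√59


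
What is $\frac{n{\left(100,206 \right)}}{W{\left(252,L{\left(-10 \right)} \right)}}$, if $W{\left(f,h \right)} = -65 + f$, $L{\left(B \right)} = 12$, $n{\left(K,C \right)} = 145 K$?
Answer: $\frac{14500}{187} \approx 77.54$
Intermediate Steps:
$\frac{n{\left(100,206 \right)}}{W{\left(252,L{\left(-10 \right)} \right)}} = \frac{145 \cdot 100}{-65 + 252} = \frac{14500}{187}$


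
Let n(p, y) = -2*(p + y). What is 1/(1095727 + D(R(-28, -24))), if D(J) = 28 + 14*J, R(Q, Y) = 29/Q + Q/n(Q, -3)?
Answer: 62/67935519 ≈ 9.1263e-7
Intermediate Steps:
n(p, y) = -2*p - 2*y
R(Q, Y) = 29/Q + Q/(6 - 2*Q) (R(Q, Y) = 29/Q + Q/(-2*Q - 2*(-3)) = 29/Q + Q/(-2*Q + 6) = 29/Q + Q/(6 - 2*Q))
1/(1095727 + D(R(-28, -24))) = 1/(1095727 + (28 + 14*((½)*(-174 - 1*(-28)² + 58*(-28))/(-28*(-3 - 28))))) = 1/(1095727 + (28 + 14*((½)*(-1/28)*(-174 - 1*784 - 1624)/(-31)))) = 1/(1095727 + (28 + 14*((½)*(-1/28)*(-1/31)*(-174 - 784 - 1624)))) = 1/(1095727 + (28 + 14*((½)*(-1/28)*(-1/31)*(-2582)))) = 1/(1095727 + (28 + 14*(-1291/868))) = 1/(1095727 + (28 - 1291/62)) = 1/(1095727 + 445/62) = 1/(67935519/62) = 62/67935519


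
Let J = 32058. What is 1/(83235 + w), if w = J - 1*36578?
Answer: 1/78715 ≈ 1.2704e-5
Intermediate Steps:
w = -4520 (w = 32058 - 1*36578 = 32058 - 36578 = -4520)
1/(83235 + w) = 1/(83235 - 4520) = 1/78715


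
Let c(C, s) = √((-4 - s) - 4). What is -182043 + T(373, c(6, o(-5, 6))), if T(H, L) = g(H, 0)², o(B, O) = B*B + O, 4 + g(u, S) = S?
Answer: -182027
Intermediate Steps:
g(u, S) = -4 + S
o(B, O) = O + B² (o(B, O) = B² + O = O + B²)
c(C, s) = √(-8 - s)
T(H, L) = 16 (T(H, L) = (-4 + 0)² = (-4)² = 16)
-182043 + T(373, c(6, o(-5, 6))) = -182043 + 16 = -182027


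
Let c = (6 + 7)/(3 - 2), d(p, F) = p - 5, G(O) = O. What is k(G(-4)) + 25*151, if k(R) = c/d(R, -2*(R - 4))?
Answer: 33962/9 ≈ 3773.6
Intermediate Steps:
d(p, F) = -5 + p
c = 13 (c = 13/1 = 13*1 = 13)
k(R) = 13/(-5 + R)
k(G(-4)) + 25*151 = 13/(-5 - 4) + 25*151 = 13/(-9) + 3775 = 13*(-1/9) + 3775 = -13/9 + 3775 = 33962/9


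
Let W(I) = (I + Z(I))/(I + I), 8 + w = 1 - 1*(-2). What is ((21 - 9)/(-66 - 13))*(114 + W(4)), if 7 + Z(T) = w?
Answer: -1356/79 ≈ -17.165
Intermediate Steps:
w = -5 (w = -8 + (1 - 1*(-2)) = -8 + (1 + 2) = -8 + 3 = -5)
Z(T) = -12 (Z(T) = -7 - 5 = -12)
W(I) = (-12 + I)/(2*I) (W(I) = (I - 12)/(I + I) = (-12 + I)/((2*I)) = (-12 + I)*(1/(2*I)) = (-12 + I)/(2*I))
((21 - 9)/(-66 - 13))*(114 + W(4)) = ((21 - 9)/(-66 - 13))*(114 + (½)*(-12 + 4)/4) = (12/(-79))*(114 + (½)*(¼)*(-8)) = (12*(-1/79))*(114 - 1) = -12/79*113 = -1356/79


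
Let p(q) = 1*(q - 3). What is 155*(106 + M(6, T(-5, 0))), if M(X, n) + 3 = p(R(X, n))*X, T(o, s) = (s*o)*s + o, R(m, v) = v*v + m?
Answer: 42005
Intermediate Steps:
R(m, v) = m + v² (R(m, v) = v² + m = m + v²)
T(o, s) = o + o*s² (T(o, s) = (o*s)*s + o = o*s² + o = o + o*s²)
p(q) = -3 + q (p(q) = 1*(-3 + q) = -3 + q)
M(X, n) = -3 + X*(-3 + X + n²) (M(X, n) = -3 + (-3 + (X + n²))*X = -3 + (-3 + X + n²)*X = -3 + X*(-3 + X + n²))
155*(106 + M(6, T(-5, 0))) = 155*(106 + (-3 + 6*(-3 + 6 + (-5*(1 + 0²))²))) = 155*(106 + (-3 + 6*(-3 + 6 + (-5*(1 + 0))²))) = 155*(106 + (-3 + 6*(-3 + 6 + (-5*1)²))) = 155*(106 + (-3 + 6*(-3 + 6 + (-5)²))) = 155*(106 + (-3 + 6*(-3 + 6 + 25))) = 155*(106 + (-3 + 6*28)) = 155*(106 + (-3 + 168)) = 155*(106 + 165) = 155*271 = 42005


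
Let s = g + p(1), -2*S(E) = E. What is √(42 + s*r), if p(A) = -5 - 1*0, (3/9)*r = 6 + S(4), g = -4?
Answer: I*√66 ≈ 8.124*I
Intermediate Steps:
S(E) = -E/2
r = 12 (r = 3*(6 - ½*4) = 3*(6 - 2) = 3*4 = 12)
p(A) = -5 (p(A) = -5 + 0 = -5)
s = -9 (s = -4 - 5 = -9)
√(42 + s*r) = √(42 - 9*12) = √(42 - 108) = √(-66) = I*√66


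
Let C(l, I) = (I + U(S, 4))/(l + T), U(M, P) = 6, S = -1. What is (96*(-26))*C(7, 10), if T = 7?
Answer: -19968/7 ≈ -2852.6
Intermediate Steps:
C(l, I) = (6 + I)/(7 + l) (C(l, I) = (I + 6)/(l + 7) = (6 + I)/(7 + l))
(96*(-26))*C(7, 10) = (96*(-26))*((6 + 10)/(7 + 7)) = -2496*16/14 = -1248*16/7 = -2496*8/7 = -19968/7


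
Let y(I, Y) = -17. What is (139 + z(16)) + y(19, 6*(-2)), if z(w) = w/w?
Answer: 123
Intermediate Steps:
z(w) = 1
(139 + z(16)) + y(19, 6*(-2)) = (139 + 1) - 17 = 140 - 17 = 123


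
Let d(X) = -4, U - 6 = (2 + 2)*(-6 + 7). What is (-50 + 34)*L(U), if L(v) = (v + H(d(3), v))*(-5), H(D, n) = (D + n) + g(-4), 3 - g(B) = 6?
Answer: 1040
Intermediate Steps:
g(B) = -3 (g(B) = 3 - 1*6 = 3 - 6 = -3)
U = 10 (U = 6 + (2 + 2)*(-6 + 7) = 6 + 4*1 = 6 + 4 = 10)
H(D, n) = -3 + D + n (H(D, n) = (D + n) - 3 = -3 + D + n)
L(v) = 35 - 10*v (L(v) = (v + (-3 - 4 + v))*(-5) = (v + (-7 + v))*(-5) = (-7 + 2*v)*(-5) = 35 - 10*v)
(-50 + 34)*L(U) = (-50 + 34)*(35 - 10*10) = -16*(35 - 100) = -16*(-65) = 1040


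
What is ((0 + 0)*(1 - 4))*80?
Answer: 0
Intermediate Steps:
((0 + 0)*(1 - 4))*80 = (0*(-3))*80 = 0*80 = 0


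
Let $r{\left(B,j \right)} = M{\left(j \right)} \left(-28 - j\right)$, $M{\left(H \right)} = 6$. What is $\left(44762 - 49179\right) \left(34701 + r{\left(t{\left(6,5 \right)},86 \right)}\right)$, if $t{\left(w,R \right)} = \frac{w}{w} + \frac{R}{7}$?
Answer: $-150253089$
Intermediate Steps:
$t{\left(w,R \right)} = 1 + \frac{R}{7}$ ($t{\left(w,R \right)} = 1 + R \frac{1}{7} = 1 + \frac{R}{7}$)
$r{\left(B,j \right)} = -168 - 6 j$ ($r{\left(B,j \right)} = 6 \left(-28 - j\right) = -168 - 6 j$)
$\left(44762 - 49179\right) \left(34701 + r{\left(t{\left(6,5 \right)},86 \right)}\right) = \left(44762 - 49179\right) \left(34701 - 684\right) = - 4417 \left(34701 - 684\right) = \left(-4417\right) 34017 = -150253089$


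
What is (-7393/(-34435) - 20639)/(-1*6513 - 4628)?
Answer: 710696572/383640335 ≈ 1.8525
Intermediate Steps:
(-7393/(-34435) - 20639)/(-1*6513 - 4628) = (-7393*(-1/34435) - 20639)/(-6513 - 4628) = (7393/34435 - 20639)/(-11141) = -710696572/34435*(-1/11141) = 710696572/383640335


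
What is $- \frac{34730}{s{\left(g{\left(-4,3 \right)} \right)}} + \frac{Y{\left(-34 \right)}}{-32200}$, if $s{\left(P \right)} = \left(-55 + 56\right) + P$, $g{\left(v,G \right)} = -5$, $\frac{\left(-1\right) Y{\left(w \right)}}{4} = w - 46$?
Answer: $\frac{13978809}{1610} \approx 8682.5$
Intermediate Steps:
$Y{\left(w \right)} = 184 - 4 w$ ($Y{\left(w \right)} = - 4 \left(w - 46\right) = - 4 \left(-46 + w\right) = 184 - 4 w$)
$s{\left(P \right)} = 1 + P$
$- \frac{34730}{s{\left(g{\left(-4,3 \right)} \right)}} + \frac{Y{\left(-34 \right)}}{-32200} = - \frac{34730}{1 - 5} + \frac{184 - -136}{-32200} = - \frac{34730}{-4} + \left(184 + 136\right) \left(- \frac{1}{32200}\right) = \left(-34730\right) \left(- \frac{1}{4}\right) + 320 \left(- \frac{1}{32200}\right) = \frac{17365}{2} - \frac{8}{805} = \frac{13978809}{1610}$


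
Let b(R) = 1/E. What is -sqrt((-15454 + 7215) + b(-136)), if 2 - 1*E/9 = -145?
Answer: -2*I*sqrt(8175147)/63 ≈ -90.769*I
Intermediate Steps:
E = 1323 (E = 18 - 9*(-145) = 18 + 1305 = 1323)
b(R) = 1/1323
-sqrt((-15454 + 7215) + b(-136)) = -sqrt((-15454 + 7215) + 1/1323) = -sqrt(-8239 + 1/1323) = -sqrt(-10900196/1323) = -2*I*sqrt(8175147)/63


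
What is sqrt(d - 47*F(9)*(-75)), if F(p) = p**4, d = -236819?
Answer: sqrt(22890706) ≈ 4784.4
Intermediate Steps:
sqrt(d - 47*F(9)*(-75)) = sqrt(-236819 - 47*9**4*(-75)) = sqrt(-236819 - 47*6561*(-75)) = sqrt(-236819 - 308367*(-75)) = sqrt(-236819 + 23127525) = sqrt(22890706)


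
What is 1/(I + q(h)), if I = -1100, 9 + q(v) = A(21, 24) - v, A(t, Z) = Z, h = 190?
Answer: -1/1275 ≈ -0.00078431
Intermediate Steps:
q(v) = 15 - v (q(v) = -9 + (24 - v) = 15 - v)
1/(I + q(h)) = 1/(-1100 + (15 - 1*190)) = 1/(-1100 + (15 - 190)) = 1/(-1100 - 175) = 1/(-1275) = -1/1275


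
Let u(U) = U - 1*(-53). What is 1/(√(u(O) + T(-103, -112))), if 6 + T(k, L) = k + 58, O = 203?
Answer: √205/205 ≈ 0.069843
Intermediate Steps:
T(k, L) = 52 + k (T(k, L) = -6 + (k + 58) = -6 + (58 + k) = 52 + k)
u(U) = 53 + U (u(U) = U + 53 = 53 + U)
1/(√(u(O) + T(-103, -112))) = 1/(√((53 + 203) + (52 - 103))) = 1/(√(256 - 51)) = 1/(√205) = √205/205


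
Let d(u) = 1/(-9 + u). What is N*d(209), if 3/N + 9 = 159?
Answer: 1/10000 ≈ 0.00010000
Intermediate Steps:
N = 1/50 (N = 3/(-9 + 159) = 3/150 = 3*(1/150) = 1/50 ≈ 0.020000)
N*d(209) = 1/(50*(-9 + 209)) = (1/50)/200 = (1/50)*(1/200) = 1/10000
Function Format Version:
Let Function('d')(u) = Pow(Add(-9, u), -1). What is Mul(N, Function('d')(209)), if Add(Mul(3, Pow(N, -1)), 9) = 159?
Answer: Rational(1, 10000) ≈ 0.00010000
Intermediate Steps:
N = Rational(1, 50) (N = Mul(3, Pow(Add(-9, 159), -1)) = Mul(3, Pow(150, -1)) = Mul(3, Rational(1, 150)) = Rational(1, 50) ≈ 0.020000)
Mul(N, Function('d')(209)) = Mul(Rational(1, 50), Pow(Add(-9, 209), -1)) = Mul(Rational(1, 50), Pow(200, -1)) = Mul(Rational(1, 50), Rational(1, 200)) = Rational(1, 10000)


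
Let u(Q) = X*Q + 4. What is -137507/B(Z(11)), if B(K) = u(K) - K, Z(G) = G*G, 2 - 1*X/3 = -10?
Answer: -137507/4239 ≈ -32.439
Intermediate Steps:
X = 36 (X = 6 - 3*(-10) = 6 + 30 = 36)
u(Q) = 4 + 36*Q (u(Q) = 36*Q + 4 = 4 + 36*Q)
Z(G) = G**2
B(K) = 4 + 35*K (B(K) = (4 + 36*K) - K = 4 + 35*K)
-137507/B(Z(11)) = -137507/(4 + 35*11**2) = -137507/(4 + 35*121) = -137507/(4 + 4235) = -137507/4239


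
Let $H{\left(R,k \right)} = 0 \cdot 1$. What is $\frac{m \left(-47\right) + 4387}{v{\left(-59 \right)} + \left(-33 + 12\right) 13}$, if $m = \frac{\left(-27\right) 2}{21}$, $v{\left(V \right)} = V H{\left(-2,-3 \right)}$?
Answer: $- \frac{31555}{1911} \approx -16.512$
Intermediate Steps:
$H{\left(R,k \right)} = 0$
$v{\left(V \right)} = 0$ ($v{\left(V \right)} = V 0 = 0$)
$m = - \frac{18}{7}$ ($m = \left(-54\right) \frac{1}{21} = - \frac{18}{7} \approx -2.5714$)
$\frac{m \left(-47\right) + 4387}{v{\left(-59 \right)} + \left(-33 + 12\right) 13} = \frac{\left(- \frac{18}{7}\right) \left(-47\right) + 4387}{0 + \left(-33 + 12\right) 13} = \frac{\frac{846}{7} + 4387}{0 - 273} = \frac{31555}{7 \left(0 - 273\right)} = \frac{31555}{7 \left(-273\right)} = \frac{31555}{7} \left(- \frac{1}{273}\right) = - \frac{31555}{1911}$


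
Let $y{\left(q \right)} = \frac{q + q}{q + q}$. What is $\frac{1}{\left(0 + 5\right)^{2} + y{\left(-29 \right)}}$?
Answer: $\frac{1}{26} \approx 0.038462$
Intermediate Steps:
$y{\left(q \right)} = 1$ ($y{\left(q \right)} = \frac{2 q}{2 q} = 2 q \frac{1}{2 q} = 1$)
$\frac{1}{\left(0 + 5\right)^{2} + y{\left(-29 \right)}} = \frac{1}{\left(0 + 5\right)^{2} + 1} = \frac{1}{5^{2} + 1} = \frac{1}{25 + 1} = \frac{1}{26}$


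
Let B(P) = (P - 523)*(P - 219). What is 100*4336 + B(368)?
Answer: 410505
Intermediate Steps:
B(P) = (-523 + P)*(-219 + P)
100*4336 + B(368) = 100*4336 + (114537 + 368² - 742*368) = 433600 + (114537 + 135424 - 273056) = 433600 - 23095 = 410505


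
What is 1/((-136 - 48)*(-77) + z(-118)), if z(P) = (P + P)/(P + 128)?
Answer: 5/70722 ≈ 7.0699e-5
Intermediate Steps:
z(P) = 2*P/(128 + P) (z(P) = (2*P)/(128 + P) = 2*P/(128 + P))
1/((-136 - 48)*(-77) + z(-118)) = 1/((-136 - 48)*(-77) + 2*(-118)/(128 - 118)) = 1/(-184*(-77) + 2*(-118)/10) = 1/(14168 + 2*(-118)*(⅒)) = 1/(14168 - 118/5) = 1/(70722/5) = 5/70722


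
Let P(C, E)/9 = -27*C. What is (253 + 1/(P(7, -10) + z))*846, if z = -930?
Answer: 187711044/877 ≈ 2.1404e+5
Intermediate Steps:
P(C, E) = -243*C (P(C, E) = 9*(-27*C) = -243*C)
(253 + 1/(P(7, -10) + z))*846 = (253 + 1/(-243*7 - 930))*846 = (253 + 1/(-1701 - 930))*846 = (253 + 1/(-2631))*846 = (253 - 1/2631)*846 = (665642/2631)*846 = 187711044/877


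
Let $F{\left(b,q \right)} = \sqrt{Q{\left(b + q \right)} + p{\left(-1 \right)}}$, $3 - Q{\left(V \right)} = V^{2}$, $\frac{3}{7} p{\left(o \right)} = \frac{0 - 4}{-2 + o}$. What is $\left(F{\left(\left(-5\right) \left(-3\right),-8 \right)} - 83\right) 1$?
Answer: $-83 + \frac{i \sqrt{386}}{3} \approx -83.0 + 6.549 i$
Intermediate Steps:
$p{\left(o \right)} = - \frac{28}{3 \left(-2 + o\right)}$ ($p{\left(o \right)} = \frac{7 \frac{0 - 4}{-2 + o}}{3} = \frac{7 \left(- \frac{4}{-2 + o}\right)}{3} = - \frac{28}{3 \left(-2 + o\right)}$)
$Q{\left(V \right)} = 3 - V^{2}$
$F{\left(b,q \right)} = \sqrt{\frac{55}{9} - \left(b + q\right)^{2}}$ ($F{\left(b,q \right)} = \sqrt{\left(3 - \left(b + q\right)^{2}\right) - \frac{28}{-6 + 3 \left(-1\right)}} = \sqrt{\left(3 - \left(b + q\right)^{2}\right) - \frac{28}{-6 - 3}} = \sqrt{\left(3 - \left(b + q\right)^{2}\right) - \frac{28}{-9}} = \sqrt{\left(3 - \left(b + q\right)^{2}\right) - - \frac{28}{9}} = \sqrt{\left(3 - \left(b + q\right)^{2}\right) + \frac{28}{9}} = \sqrt{\frac{55}{9} - \left(b + q\right)^{2}}$)
$\left(F{\left(\left(-5\right) \left(-3\right),-8 \right)} - 83\right) 1 = \left(\frac{\sqrt{55 - 9 \left(\left(-5\right) \left(-3\right) - 8\right)^{2}}}{3} - 83\right) 1 = \left(\frac{\sqrt{55 - 9 \left(15 - 8\right)^{2}}}{3} - 83\right) 1 = \left(\frac{\sqrt{55 - 9 \cdot 7^{2}}}{3} - 83\right) 1 = \left(\frac{\sqrt{55 - 441}}{3} - 83\right) 1 = \left(\frac{\sqrt{-386}}{3} - 83\right) 1 = \left(\frac{i \sqrt{386}}{3} - 83\right) 1 = \left(-83 + \frac{i \sqrt{386}}{3}\right) 1 = -83 + \frac{i \sqrt{386}}{3}$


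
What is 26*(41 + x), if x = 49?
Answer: 2340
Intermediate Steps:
26*(41 + x) = 26*(41 + 49) = 26*90 = 2340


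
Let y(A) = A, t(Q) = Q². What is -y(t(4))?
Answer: -16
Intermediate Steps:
-y(t(4)) = -1*4² = -1*16 = -16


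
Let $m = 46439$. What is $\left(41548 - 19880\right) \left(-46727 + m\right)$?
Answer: $-6240384$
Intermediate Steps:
$\left(41548 - 19880\right) \left(-46727 + m\right) = \left(41548 - 19880\right) \left(-46727 + 46439\right) = 21668 \left(-288\right) = -6240384$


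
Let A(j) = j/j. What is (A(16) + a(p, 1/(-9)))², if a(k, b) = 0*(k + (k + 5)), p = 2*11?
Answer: 1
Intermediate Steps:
p = 22
A(j) = 1
a(k, b) = 0 (a(k, b) = 0*(k + (5 + k)) = 0*(5 + 2*k) = 0)
(A(16) + a(p, 1/(-9)))² = (1 + 0)² = 1² = 1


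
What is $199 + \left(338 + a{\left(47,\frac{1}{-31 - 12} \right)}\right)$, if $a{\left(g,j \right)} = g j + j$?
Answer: $\frac{23043}{43} \approx 535.88$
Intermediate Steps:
$a{\left(g,j \right)} = j + g j$
$199 + \left(338 + a{\left(47,\frac{1}{-31 - 12} \right)}\right) = 199 + \left(338 + \frac{1 + 47}{-31 - 12}\right) = 199 + \left(338 + \frac{1}{-43} \cdot 48\right) = 199 + \left(338 - \frac{48}{43}\right) = 199 + \frac{14486}{43} = \frac{23043}{43}$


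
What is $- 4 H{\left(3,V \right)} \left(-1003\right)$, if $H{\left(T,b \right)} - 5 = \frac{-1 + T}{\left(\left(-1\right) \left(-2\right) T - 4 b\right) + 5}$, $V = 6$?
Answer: $\frac{252756}{13} \approx 19443.0$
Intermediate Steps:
$H{\left(T,b \right)} = 5 + \frac{-1 + T}{5 - 4 b + 2 T}$ ($H{\left(T,b \right)} = 5 + \frac{-1 + T}{\left(\left(-1\right) \left(-2\right) T - 4 b\right) + 5} = 5 + \frac{-1 + T}{\left(2 T - 4 b\right) + 5} = 5 + \frac{-1 + T}{\left(- 4 b + 2 T\right) + 5} = 5 + \frac{-1 + T}{5 - 4 b + 2 T}$)
$- 4 H{\left(3,V \right)} \left(-1003\right) = - 4 \frac{24 - 120 + 11 \cdot 3}{5 - 24 + 2 \cdot 3} \left(-1003\right) = - 4 \frac{24 - 120 + 33}{5 - 24 + 6} \left(-1003\right) = - 4 \frac{1}{-13} \left(-63\right) \left(-1003\right) = - 4 \left(\left(- \frac{1}{13}\right) \left(-63\right)\right) \left(-1003\right) = \left(-4\right) \frac{63}{13} \left(-1003\right) = \left(- \frac{252}{13}\right) \left(-1003\right) = \frac{252756}{13}$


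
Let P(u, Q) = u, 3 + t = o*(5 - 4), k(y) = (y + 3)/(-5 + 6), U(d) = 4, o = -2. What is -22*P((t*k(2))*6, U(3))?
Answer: 3300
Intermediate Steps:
k(y) = 3 + y (k(y) = (3 + y)/1 = (3 + y)*1 = 3 + y)
t = -5 (t = -3 - 2*(5 - 4) = -3 - 2*1 = -3 - 2 = -5)
-22*P((t*k(2))*6, U(3)) = -22*(-5*(3 + 2))*6 = -22*(-5*5)*6 = -(-550)*6 = -22*(-150) = 3300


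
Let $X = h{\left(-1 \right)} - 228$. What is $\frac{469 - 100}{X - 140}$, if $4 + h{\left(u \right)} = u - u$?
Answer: $- \frac{123}{124} \approx -0.99194$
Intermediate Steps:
$h{\left(u \right)} = -4$ ($h{\left(u \right)} = -4 + \left(u - u\right) = -4 + 0 = -4$)
$X = -232$ ($X = -4 - 228 = -232$)
$\frac{469 - 100}{X - 140} = \frac{469 - 100}{-232 - 140} = \frac{369}{-372} = 369 \left(- \frac{1}{372}\right) = - \frac{123}{124}$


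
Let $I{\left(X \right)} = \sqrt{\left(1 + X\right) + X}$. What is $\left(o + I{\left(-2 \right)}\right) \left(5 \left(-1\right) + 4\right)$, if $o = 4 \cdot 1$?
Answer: $-4 - i \sqrt{3} \approx -4.0 - 1.732 i$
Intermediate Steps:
$o = 4$
$I{\left(X \right)} = \sqrt{1 + 2 X}$
$\left(o + I{\left(-2 \right)}\right) \left(5 \left(-1\right) + 4\right) = \left(4 + \sqrt{1 + 2 \left(-2\right)}\right) \left(5 \left(-1\right) + 4\right) = \left(4 + \sqrt{1 - 4}\right) \left(-5 + 4\right) = \left(4 + \sqrt{-3}\right) \left(-1\right) = \left(4 + i \sqrt{3}\right) \left(-1\right) = -4 - i \sqrt{3}$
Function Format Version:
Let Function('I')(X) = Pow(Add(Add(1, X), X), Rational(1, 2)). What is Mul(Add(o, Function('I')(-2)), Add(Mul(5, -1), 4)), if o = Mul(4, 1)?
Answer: Add(-4, Mul(-1, I, Pow(3, Rational(1, 2)))) ≈ Add(-4.0000, Mul(-1.7320, I))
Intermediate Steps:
o = 4
Function('I')(X) = Pow(Add(1, Mul(2, X)), Rational(1, 2))
Mul(Add(o, Function('I')(-2)), Add(Mul(5, -1), 4)) = Mul(Add(4, Pow(Add(1, Mul(2, -2)), Rational(1, 2))), Add(Mul(5, -1), 4)) = Mul(Add(4, Pow(Add(1, -4), Rational(1, 2))), Add(-5, 4)) = Mul(Add(4, Pow(-3, Rational(1, 2))), -1) = Mul(Add(4, Mul(I, Pow(3, Rational(1, 2)))), -1) = Add(-4, Mul(-1, I, Pow(3, Rational(1, 2))))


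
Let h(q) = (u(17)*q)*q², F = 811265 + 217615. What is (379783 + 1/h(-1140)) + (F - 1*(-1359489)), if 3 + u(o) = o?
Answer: 57415945813631999/20741616000 ≈ 2.7682e+6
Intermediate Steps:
F = 1028880
u(o) = -3 + o
h(q) = 14*q³ (h(q) = ((-3 + 17)*q)*q² = (14*q)*q² = 14*q³)
(379783 + 1/h(-1140)) + (F - 1*(-1359489)) = (379783 + 1/(14*(-1140)³)) + (1028880 - 1*(-1359489)) = (379783 + 1/(14*(-1481544000))) + (1028880 + 1359489) = (379783 + 1/(-20741616000)) + 2388369 = (379783 - 1/20741616000) + 2388369 = 7877313149327999/20741616000 + 2388369 = 57415945813631999/20741616000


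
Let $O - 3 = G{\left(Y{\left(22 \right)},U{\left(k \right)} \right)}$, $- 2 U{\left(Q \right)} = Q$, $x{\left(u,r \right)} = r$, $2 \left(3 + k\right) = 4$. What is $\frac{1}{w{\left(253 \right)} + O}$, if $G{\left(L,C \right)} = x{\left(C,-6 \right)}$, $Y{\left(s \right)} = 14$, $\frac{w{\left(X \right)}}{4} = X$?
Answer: $\frac{1}{1009} \approx 0.00099108$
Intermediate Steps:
$k = -1$ ($k = -3 + \frac{1}{2} \cdot 4 = -3 + 2 = -1$)
$w{\left(X \right)} = 4 X$
$U{\left(Q \right)} = - \frac{Q}{2}$
$G{\left(L,C \right)} = -6$
$O = -3$ ($O = 3 - 6 = -3$)
$\frac{1}{w{\left(253 \right)} + O} = \frac{1}{4 \cdot 253 - 3} = \frac{1}{1012 - 3} = \frac{1}{1009}$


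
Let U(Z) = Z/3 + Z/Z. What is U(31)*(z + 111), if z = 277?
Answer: 13192/3 ≈ 4397.3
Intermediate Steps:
U(Z) = 1 + Z/3 (U(Z) = Z*(⅓) + 1 = Z/3 + 1 = 1 + Z/3)
U(31)*(z + 111) = (1 + (⅓)*31)*(277 + 111) = (1 + 31/3)*388 = (34/3)*388 = 13192/3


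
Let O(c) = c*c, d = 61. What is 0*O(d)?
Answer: 0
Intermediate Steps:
O(c) = c**2
0*O(d) = 0*61**2 = 0*3721 = 0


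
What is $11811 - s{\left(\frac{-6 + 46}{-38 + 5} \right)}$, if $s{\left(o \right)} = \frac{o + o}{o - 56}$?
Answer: $\frac{1393693}{118} \approx 11811.0$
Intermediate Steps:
$s{\left(o \right)} = \frac{2 o}{-56 + o}$
$11811 - s{\left(\frac{-6 + 46}{-38 + 5} \right)} = 11811 - \frac{2 \frac{-6 + 46}{-38 + 5}}{-56 + \frac{-6 + 46}{-38 + 5}} = 11811 - \frac{2 \frac{40}{-33}}{-56 + \frac{40}{-33}} = 11811 - \frac{2 \cdot 40 \left(- \frac{1}{33}\right)}{-56 + 40 \left(- \frac{1}{33}\right)} = 11811 - 2 \left(- \frac{40}{33}\right) \frac{1}{-56 - \frac{40}{33}} = 11811 - 2 \left(- \frac{40}{33}\right) \frac{1}{- \frac{1888}{33}} = 11811 - 2 \left(- \frac{40}{33}\right) \left(- \frac{33}{1888}\right) = 11811 - \frac{5}{118} = \frac{1393693}{118}$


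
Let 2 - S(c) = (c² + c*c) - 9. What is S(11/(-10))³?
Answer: 78953589/125000 ≈ 631.63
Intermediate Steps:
S(c) = 11 - 2*c² (S(c) = 2 - ((c² + c*c) - 9) = 2 - ((c² + c²) - 9) = 2 - (2*c² - 9) = 2 - (-9 + 2*c²) = 2 + (9 - 2*c²) = 11 - 2*c²)
S(11/(-10))³ = (11 - 2*(11/(-10))²)³ = (11 - 2*(11*(-⅒))²)³ = (11 - 2*(-11/10)²)³ = (11 - 2*121/100)³ = (11 - 121/50)³ = (429/50)³ = 78953589/125000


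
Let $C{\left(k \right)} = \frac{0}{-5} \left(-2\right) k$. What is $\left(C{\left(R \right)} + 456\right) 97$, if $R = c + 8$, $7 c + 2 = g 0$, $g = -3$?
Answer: $44232$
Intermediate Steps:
$c = - \frac{2}{7}$ ($c = - \frac{2}{7} + \frac{\left(-3\right) 0}{7} = - \frac{2}{7} + \frac{1}{7} \cdot 0 = - \frac{2}{7} + 0 = - \frac{2}{7} \approx -0.28571$)
$R = \frac{54}{7}$ ($R = - \frac{2}{7} + 8 = \frac{54}{7} \approx 7.7143$)
$C{\left(k \right)} = 0$ ($C{\left(k \right)} = 0 \left(- \frac{1}{5}\right) \left(-2\right) k = 0 \left(-2\right) k = 0 k = 0$)
$\left(C{\left(R \right)} + 456\right) 97 = \left(0 + 456\right) 97 = 456 \cdot 97 = 44232$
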